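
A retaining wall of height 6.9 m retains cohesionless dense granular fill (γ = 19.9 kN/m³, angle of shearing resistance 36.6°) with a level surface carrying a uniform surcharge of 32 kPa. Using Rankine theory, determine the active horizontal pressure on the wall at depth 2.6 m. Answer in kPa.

21.2 kPa

K_a = (1 − sin φ)/(1 + sin φ) = 0.2530.
σ_v = γz + q = 19.9 × 2.6 + 32 = 83.74 kPa.
σ_h = K_a σ_v = 0.2530 × 83.74 = 21.18 kPa.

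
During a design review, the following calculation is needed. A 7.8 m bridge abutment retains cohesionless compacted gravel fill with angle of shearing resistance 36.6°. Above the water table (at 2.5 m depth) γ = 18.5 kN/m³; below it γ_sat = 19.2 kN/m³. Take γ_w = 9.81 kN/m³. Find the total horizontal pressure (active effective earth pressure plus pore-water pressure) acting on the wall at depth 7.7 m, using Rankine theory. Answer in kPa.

K_a = (1 − sin φ)/(1 + sin φ) = 0.2530.
γ' = 19.2 − 9.81 = 9.390 kN/m³.
Effective vertical stress at 7.7 m: σ'_v = 18.5×2.5 + 9.390×5.20 = 95.08 kPa.
σ'_h = K_a σ'_v = 0.2530 × 95.08 = 24.05 kPa; u = γ_w × 5.20 = 51.01 kPa.
Total σ_h = 24.05 + 51.01 = 75.06 kPa.

75.1 kPa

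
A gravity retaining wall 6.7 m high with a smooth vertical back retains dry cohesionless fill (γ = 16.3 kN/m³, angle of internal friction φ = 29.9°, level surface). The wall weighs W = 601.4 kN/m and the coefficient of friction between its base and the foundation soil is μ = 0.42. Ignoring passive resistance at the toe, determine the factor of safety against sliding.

2.06

K_a = tan²(45° − 29.9°/2) = 0.3347.
P_a = ½K_aγH² = 0.5×0.3347×16.3×6.7² = 122.4 kN/m, acting at H/3 = 2.233 m above the base.
FS_sliding = μW / P_a = 0.42×601.4 / 122.4 = 2.063.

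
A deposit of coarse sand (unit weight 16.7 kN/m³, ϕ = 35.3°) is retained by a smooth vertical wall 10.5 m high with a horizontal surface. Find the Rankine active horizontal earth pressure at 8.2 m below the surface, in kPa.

K_a = (1 − sin φ)/(1 + sin φ) = 0.2675.
σ_h = K_a γ z = 0.2675 × 16.7 × 8.2 = 36.64 kPa.

36.6 kPa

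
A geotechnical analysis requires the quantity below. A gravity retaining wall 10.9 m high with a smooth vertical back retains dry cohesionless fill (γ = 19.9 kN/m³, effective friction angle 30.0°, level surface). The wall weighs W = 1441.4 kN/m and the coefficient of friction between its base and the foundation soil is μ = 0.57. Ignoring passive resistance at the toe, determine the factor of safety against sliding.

2.08

K_a = tan²(45° − 30.0°/2) = 0.3333.
P_a = ½K_aγH² = 0.5×0.3333×19.9×10.9² = 394.1 kN/m, acting at H/3 = 3.633 m above the base.
FS_sliding = μW / P_a = 0.57×1441.4 / 394.1 = 2.085.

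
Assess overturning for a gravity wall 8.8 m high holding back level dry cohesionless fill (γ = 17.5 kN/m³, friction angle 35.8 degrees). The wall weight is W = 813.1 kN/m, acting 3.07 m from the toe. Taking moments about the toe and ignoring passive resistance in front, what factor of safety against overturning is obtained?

4.80

K_a = tan²(45° − 35.8°/2) = 0.2619.
P_a = ½K_aγH² = 0.5×0.2619×17.5×8.8² = 177.4 kN/m, acting at H/3 = 2.933 m above the base.
Overturning moment M_o = P_a × H/3 = 177.4 × 2.933 = 520.5.
Resisting moment M_r = W × 3.07 = 813.1 × 3.07 = 2496.
FS_overturning = M_r/M_o = 2496/520.5 = 4.796.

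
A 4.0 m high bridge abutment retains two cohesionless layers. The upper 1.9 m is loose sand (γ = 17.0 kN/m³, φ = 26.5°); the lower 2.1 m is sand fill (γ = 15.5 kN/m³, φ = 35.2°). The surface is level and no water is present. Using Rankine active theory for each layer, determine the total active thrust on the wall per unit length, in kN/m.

39.2 kN/m

K_a1 = tan²(45°−26.5°/2) = 0.3829; K_a2 = tan²(45°−35.2°/2) = 0.2687.
Layer 1: σ at base = K_a1 γ₁ h₁ = 12.37 kPa; P₁ = ½×12.37×1.9 = 11.75.
Layer 2: σ_v at top = γ₁h₁ = 32.30; σ_h top = K_a2×32.30 = 8.679; σ_h base = K_a2×(32.30+15.5×2.1) = 17.42.
P₂ = ½(8.679+17.42)×2.1 = 27.41. Total P_a = 11.75+27.41 = 39.16 kN/m.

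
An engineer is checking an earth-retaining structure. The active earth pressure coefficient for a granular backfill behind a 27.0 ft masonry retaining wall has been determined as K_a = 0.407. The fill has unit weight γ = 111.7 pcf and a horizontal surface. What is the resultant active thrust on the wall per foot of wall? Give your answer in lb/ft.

16600 lb/ft

P = ½ K_a γ H² = 0.5 × 0.407 × 111.7 × 27.0² = 16570 lb/ft.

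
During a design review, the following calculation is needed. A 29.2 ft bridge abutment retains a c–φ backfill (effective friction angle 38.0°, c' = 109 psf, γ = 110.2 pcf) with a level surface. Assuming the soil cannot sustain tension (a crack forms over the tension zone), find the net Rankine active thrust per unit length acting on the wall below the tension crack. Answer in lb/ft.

K_a = 0.2379; √K_a = 0.4877.
Tension-crack depth z_c = 2c/(γ√K_a) = 2×109/(110.2×0.4877) = 4.056 ft.
σ_a at base = K_a γ H − 2c√K_a = 0.2379×110.2×29.2 − 2×109×0.4877 = 659.1 psf.
P_a = ½ × 659.1 × (H − z_c) = 0.5×659.1×25.14 = 8287 lb/ft.

8290 lb/ft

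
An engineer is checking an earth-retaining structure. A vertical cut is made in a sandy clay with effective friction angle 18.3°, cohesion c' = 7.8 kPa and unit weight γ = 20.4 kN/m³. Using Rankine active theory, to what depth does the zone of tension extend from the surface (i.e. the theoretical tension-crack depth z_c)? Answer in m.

1.06 m

K_a = tan²(45° − 18.3°/2) = 0.5221; √K_a = 0.7226.
The active pressure is zero where K_a γ z = 2c√K_a, so z_c = 2c/(γ√K_a) = 2×7.8/(20.4×0.7226) = 1.058 m.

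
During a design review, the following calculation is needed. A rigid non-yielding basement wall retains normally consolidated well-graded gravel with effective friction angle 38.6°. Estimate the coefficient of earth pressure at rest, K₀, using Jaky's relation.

0.376

K₀ = 1 − sin φ' = 1 − sin 38.6° = 0.3761.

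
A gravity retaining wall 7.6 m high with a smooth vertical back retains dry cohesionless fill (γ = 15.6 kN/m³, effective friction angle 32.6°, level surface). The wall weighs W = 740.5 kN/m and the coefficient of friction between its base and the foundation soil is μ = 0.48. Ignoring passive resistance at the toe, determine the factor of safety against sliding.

2.63

K_a = tan²(45° − 32.6°/2) = 0.2997.
P_a = ½K_aγH² = 0.5×0.2997×15.6×7.6² = 135.0 kN/m, acting at H/3 = 2.533 m above the base.
FS_sliding = μW / P_a = 0.48×740.5 / 135.0 = 2.632.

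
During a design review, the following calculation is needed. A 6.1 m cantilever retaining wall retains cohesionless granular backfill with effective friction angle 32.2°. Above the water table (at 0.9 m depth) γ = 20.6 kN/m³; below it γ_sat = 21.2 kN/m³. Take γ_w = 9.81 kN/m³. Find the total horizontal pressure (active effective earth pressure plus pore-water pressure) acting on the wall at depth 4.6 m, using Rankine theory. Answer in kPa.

K_a = (1 − sin φ)/(1 + sin φ) = 0.3047.
γ' = 21.2 − 9.81 = 11.39 kN/m³.
Effective vertical stress at 4.6 m: σ'_v = 20.6×0.9 + 11.39×3.70 = 60.68 kPa.
σ'_h = K_a σ'_v = 0.3047 × 60.68 = 18.49 kPa; u = γ_w × 3.70 = 36.30 kPa.
Total σ_h = 18.49 + 36.30 = 54.79 kPa.

54.8 kPa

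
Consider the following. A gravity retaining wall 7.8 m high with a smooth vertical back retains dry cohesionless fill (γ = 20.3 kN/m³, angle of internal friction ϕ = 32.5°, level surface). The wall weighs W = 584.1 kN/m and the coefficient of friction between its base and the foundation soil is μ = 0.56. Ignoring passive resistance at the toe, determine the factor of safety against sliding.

1.76

K_a = tan²(45° − 32.5°/2) = 0.3010.
P_a = ½K_aγH² = 0.5×0.3010×20.3×7.8² = 185.9 kN/m, acting at H/3 = 2.600 m above the base.
FS_sliding = μW / P_a = 0.56×584.1 / 185.9 = 1.760.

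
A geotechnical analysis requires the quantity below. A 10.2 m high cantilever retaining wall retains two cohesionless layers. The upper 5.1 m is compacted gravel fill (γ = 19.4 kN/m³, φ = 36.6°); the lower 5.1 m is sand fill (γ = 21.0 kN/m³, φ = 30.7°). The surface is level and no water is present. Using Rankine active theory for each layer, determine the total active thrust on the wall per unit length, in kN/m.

K_a1 = tan²(45°−36.6°/2) = 0.2530; K_a2 = tan²(45°−30.7°/2) = 0.3240.
Layer 1: σ at base = K_a1 γ₁ h₁ = 25.03 kPa; P₁ = ½×25.03×5.1 = 63.82.
Layer 2: σ_v at top = γ₁h₁ = 98.94; σ_h top = K_a2×98.94 = 32.06; σ_h base = K_a2×(98.94+21.0×5.1) = 66.76.
P₂ = ½(32.06+66.76)×5.1 = 252.0. Total P_a = 63.82+252.0 = 315.8 kN/m.

316 kN/m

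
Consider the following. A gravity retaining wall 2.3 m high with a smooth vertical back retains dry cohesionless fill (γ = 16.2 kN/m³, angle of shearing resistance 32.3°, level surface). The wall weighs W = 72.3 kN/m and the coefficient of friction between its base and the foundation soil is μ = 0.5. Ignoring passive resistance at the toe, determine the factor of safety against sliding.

2.78

K_a = tan²(45° − 32.3°/2) = 0.3035.
P_a = ½K_aγH² = 0.5×0.3035×16.2×2.3² = 13.00 kN/m, acting at H/3 = 0.7667 m above the base.
FS_sliding = μW / P_a = 0.5×72.3 / 13.00 = 2.780.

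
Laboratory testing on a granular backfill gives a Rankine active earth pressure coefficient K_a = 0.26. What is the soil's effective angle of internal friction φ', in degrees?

36.0°

K_a = tan²(45° − φ/2) ⇒ 45° − φ/2 = arctan(√0.26) = 27.02°.
φ = 2(45° − 27.02°) = 35.97°.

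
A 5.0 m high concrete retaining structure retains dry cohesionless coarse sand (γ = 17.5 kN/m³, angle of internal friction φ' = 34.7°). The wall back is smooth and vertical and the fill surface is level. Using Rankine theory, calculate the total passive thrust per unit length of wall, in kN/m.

797 kN/m

K_p = tan²(45° + φ/2) = 3.643.
P_p = ½ K_p γ H² = 0.5 × 3.643 × 17.5 × 5.0² = 797.0 kN/m.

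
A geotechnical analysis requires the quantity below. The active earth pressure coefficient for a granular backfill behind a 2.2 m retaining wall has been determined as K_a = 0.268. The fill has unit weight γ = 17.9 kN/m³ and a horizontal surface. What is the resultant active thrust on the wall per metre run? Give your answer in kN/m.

11.6 kN/m

P = ½ K_a γ H² = 0.5 × 0.268 × 17.9 × 2.2² = 11.61 kN/m.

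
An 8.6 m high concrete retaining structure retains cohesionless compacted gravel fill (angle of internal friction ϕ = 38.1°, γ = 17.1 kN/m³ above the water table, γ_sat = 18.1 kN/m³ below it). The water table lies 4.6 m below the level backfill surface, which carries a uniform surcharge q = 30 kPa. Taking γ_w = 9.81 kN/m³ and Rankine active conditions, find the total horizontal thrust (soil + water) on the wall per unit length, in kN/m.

273 kN/m

K_a = tan²(45° − φ/2) = 0.2368.
γ' = 18.1 − 9.81 = 8.290 kN/m³. h₂ = H − d_w = 4.0 m.
σ'_h: at surface K_a·q = 7.105; at WT K_a(q+γd_w) = 25.73; at base K_a(q+γd_w+γ'h₂) = 33.59 kPa.
P₁ = ½(7.105+25.73)×4.6 = 75.53; P₂ = ½(25.73+33.59)×4.0 = 118.6; P_w = ½γ_w h₂² = 78.48.
Total = 75.53+118.6+78.48 = 272.7 kN/m.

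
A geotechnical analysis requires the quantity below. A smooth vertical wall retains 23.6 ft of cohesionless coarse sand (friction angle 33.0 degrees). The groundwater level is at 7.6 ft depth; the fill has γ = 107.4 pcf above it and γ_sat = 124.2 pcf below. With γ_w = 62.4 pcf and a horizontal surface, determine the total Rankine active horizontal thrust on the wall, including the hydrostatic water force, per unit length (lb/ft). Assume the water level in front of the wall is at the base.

K_a = tan²(45° − φ/2) = 0.2948.
γ' = 124.2 − 62.4 = 61.80 pcf. Depth below WT = 16.0 ft.
σ'_h at WT = K_a γ d_w = 240.6 psf; at base = 240.6 + K_a γ' × 16.0 = 532.1 psf.
P₁ (0–7.6 ft) = ½×240.6×7.6 = 914.4. P₂ (7.6–23.6 ft) = ½(240.6+532.1)×16.0 = 6182.
P_w = ½ γ_w h₂² = 0.5×62.4×16.0² = 7987. Total = 914.4+6182+7987 = 15080 lb/ft.

15100 lb/ft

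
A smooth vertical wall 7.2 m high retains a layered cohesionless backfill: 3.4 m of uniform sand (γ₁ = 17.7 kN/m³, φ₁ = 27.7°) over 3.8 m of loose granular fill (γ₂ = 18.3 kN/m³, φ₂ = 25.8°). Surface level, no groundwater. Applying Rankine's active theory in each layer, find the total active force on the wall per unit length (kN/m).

K_a1 = tan²(45°−27.7°/2) = 0.3653; K_a2 = tan²(45°−25.8°/2) = 0.3935.
Layer 1: σ at base = K_a1 γ₁ h₁ = 21.99 kPa; P₁ = ½×21.99×3.4 = 37.38.
Layer 2: σ_v at top = γ₁h₁ = 60.18; σ_h top = K_a2×60.18 = 23.68; σ_h base = K_a2×(60.18+18.3×3.8) = 51.05.
P₂ = ½(23.68+51.05)×3.8 = 142.0. Total P_a = 37.38+142.0 = 179.4 kN/m.

179 kN/m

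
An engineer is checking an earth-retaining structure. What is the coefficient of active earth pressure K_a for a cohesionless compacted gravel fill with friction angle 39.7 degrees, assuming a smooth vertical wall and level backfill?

0.220

K_a = (1 − sin φ)/(1 + sin φ) = (1 − sin 39.7°)/(1 + sin 39.7°) = 0.2204.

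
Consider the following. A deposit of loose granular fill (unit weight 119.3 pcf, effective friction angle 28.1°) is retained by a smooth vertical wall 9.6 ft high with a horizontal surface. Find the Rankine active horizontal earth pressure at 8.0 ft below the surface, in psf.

343 psf

K_a = (1 − sin φ)/(1 + sin φ) = 0.3596.
σ_h = K_a γ z = 0.3596 × 119.3 × 8.0 = 343.2 psf.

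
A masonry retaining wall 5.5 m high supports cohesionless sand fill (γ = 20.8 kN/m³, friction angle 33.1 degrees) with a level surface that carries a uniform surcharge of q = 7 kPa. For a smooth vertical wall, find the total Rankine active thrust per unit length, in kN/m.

104 kN/m

K_a = tan²(45° − φ/2) = 0.2936.
Soil triangle: ½ K_a γ H² = 0.5×0.2936×20.8×5.5² = 92.36 kN/m.
Surcharge rectangle: K_a q H = 0.2936×7×5.5 = 11.30 kN/m.
Total = 92.36 + 11.30 = 103.7 kN/m.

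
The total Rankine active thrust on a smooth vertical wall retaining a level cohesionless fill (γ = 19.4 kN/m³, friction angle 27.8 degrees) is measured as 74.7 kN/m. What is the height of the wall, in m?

K_a = 0.3639. P_a = ½ K_a γ H² ⇒ H = √(2P_a/(K_a γ)).
H = √(2×74.7/(0.3639×19.4)) = 4.600 m.

4.60 m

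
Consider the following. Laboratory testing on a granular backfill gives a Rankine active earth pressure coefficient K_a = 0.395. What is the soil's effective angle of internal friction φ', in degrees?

K_a = tan²(45° − φ/2) ⇒ 45° − φ/2 = arctan(√0.395) = 32.15°.
φ = 2(45° − 32.15°) = 25.70°.

25.7°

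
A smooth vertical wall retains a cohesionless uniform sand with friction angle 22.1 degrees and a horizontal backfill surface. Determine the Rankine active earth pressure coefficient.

0.453

K_a = tan²(45° − φ/2) = tan²(33.95°) = 0.4533.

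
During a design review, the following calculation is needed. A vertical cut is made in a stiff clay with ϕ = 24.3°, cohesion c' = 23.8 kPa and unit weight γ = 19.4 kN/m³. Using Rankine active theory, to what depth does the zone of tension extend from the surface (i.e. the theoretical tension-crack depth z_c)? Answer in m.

3.80 m

K_a = tan²(45° − 24.3°/2) = 0.4169; √K_a = 0.6457.
The active pressure is zero where K_a γ z = 2c√K_a, so z_c = 2c/(γ√K_a) = 2×23.8/(19.4×0.6457) = 3.800 m.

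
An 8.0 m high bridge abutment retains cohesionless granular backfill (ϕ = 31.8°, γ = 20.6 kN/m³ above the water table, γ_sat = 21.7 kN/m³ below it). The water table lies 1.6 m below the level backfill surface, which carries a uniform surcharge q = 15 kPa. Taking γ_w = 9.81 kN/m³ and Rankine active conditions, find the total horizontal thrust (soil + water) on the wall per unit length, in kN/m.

K_a = tan²(45° − φ/2) = 0.3098.
γ' = 21.7 − 9.81 = 11.89 kN/m³. h₂ = H − d_w = 6.4 m.
σ'_h: at surface K_a·q = 4.647; at WT K_a(q+γd_w) = 14.86; at base K_a(q+γd_w+γ'h₂) = 38.43 kPa.
P₁ = ½(4.647+14.86)×1.6 = 15.60; P₂ = ½(14.86+38.43)×6.4 = 170.5; P_w = ½γ_w h₂² = 200.9.
Total = 15.60+170.5+200.9 = 387.0 kN/m.

387 kN/m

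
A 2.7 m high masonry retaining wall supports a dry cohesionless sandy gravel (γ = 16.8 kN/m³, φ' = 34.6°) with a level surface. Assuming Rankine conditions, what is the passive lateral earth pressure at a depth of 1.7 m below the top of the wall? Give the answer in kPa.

K_p = (1 + sin φ)/(1 − sin φ) = 3.628.
σ_h = K_p γ z = 3.628 × 16.8 × 1.7 = 103.6 kPa.

104 kPa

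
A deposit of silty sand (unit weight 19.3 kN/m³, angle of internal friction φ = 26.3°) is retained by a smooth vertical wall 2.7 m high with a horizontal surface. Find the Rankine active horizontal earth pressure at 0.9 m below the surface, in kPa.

6.70 kPa

K_a = (1 − sin φ)/(1 + sin φ) = 0.3859.
σ_h = K_a γ z = 0.3859 × 19.3 × 0.9 = 6.704 kPa.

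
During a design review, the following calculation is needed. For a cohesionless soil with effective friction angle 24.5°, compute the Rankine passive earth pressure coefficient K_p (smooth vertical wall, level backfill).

K_p = (1 + sin φ)/(1 − sin φ) = tan²(45° + 24.5°/2) = 2.417.

2.42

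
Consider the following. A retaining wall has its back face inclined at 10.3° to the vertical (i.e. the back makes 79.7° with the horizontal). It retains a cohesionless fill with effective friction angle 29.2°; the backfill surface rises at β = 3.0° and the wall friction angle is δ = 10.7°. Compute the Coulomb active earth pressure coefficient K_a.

0.411

K_a = sin²(α+φ) / [sin²α · sin(α−δ) · (1 + √{sin(φ+δ)sin(φ−β) / (sin(α−δ)sin(α+β))})²].
With α = 79.7°, φ = 29.2°, δ = 10.7°, β = 3.0°: K_a = 0.4106.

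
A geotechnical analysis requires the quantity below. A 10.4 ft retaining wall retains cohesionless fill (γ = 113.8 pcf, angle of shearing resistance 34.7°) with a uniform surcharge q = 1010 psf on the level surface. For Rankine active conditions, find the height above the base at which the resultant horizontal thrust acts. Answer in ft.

K_a = 0.2745.
Triangular part P₁ = ½K_aγH² = 1689 at H/3 = 3.467 ft; rectangular part P₂ = K_a q H = 2883 at H/2 = 5.200 ft.
ȳ = (P₁·3.467 + P₂·5.200)/(P₁+P₂) = 4.560 ft.

4.56 ft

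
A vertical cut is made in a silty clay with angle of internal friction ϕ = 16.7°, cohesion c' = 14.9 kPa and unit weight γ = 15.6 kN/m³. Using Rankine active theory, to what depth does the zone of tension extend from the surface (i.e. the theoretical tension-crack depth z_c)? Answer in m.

K_a = tan²(45° − 16.7°/2) = 0.5536; √K_a = 0.7440.
The active pressure is zero where K_a γ z = 2c√K_a, so z_c = 2c/(γ√K_a) = 2×14.9/(15.6×0.7440) = 2.567 m.

2.57 m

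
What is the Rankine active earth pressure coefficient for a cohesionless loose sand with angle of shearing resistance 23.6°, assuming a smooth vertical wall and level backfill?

0.428

K_a = (1 − sin φ)/(1 + sin φ) = (1 − sin 23.6°)/(1 + sin 23.6°) = 0.4282.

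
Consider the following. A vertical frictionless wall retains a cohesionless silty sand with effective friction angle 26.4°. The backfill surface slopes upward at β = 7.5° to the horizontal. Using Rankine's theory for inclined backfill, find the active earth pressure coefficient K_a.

K_a = cos β · (cos β − √(cos²β − cos²φ)) / (cos β + √(cos²β − cos²φ)).
cos β = 0.9914, cos φ = 0.8957, √(cos²β − cos²φ) = 0.4250.
K_a = 0.9914 × (0.9914 − 0.4250)/(0.9914 + 0.4250) = 0.3964.

0.396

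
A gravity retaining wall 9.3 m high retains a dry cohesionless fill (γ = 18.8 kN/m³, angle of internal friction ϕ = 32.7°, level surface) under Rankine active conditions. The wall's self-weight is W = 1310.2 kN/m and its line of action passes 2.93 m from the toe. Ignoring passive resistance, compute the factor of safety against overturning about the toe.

5.10

K_a = tan²(45° − 32.7°/2) = 0.2985.
P_a = ½K_aγH² = 0.5×0.2985×18.8×9.3² = 242.7 kN/m, acting at H/3 = 3.100 m above the base.
Overturning moment M_o = P_a × H/3 = 242.7 × 3.100 = 752.3.
Resisting moment M_r = W × 2.93 = 1310.2 × 2.93 = 3839.
FS_overturning = M_r/M_o = 3839/752.3 = 5.103.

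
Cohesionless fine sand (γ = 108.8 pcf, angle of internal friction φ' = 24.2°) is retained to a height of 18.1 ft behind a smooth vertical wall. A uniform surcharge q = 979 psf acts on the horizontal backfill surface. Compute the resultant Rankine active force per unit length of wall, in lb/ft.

14900 lb/ft

K_a = tan²(45° − φ/2) = 0.4185.
Soil triangle: ½ K_a γ H² = 0.5×0.4185×108.8×18.1² = 7459 lb/ft.
Surcharge rectangle: K_a q H = 0.4185×979×18.1 = 7416 lb/ft.
Total = 7459 + 7416 = 14870 lb/ft.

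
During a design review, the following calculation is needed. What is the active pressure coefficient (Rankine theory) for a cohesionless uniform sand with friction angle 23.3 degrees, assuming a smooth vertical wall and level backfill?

0.433

K_a = (1 − sin φ)/(1 + sin φ) = (1 − sin 23.3°)/(1 + sin 23.3°) = 0.4331.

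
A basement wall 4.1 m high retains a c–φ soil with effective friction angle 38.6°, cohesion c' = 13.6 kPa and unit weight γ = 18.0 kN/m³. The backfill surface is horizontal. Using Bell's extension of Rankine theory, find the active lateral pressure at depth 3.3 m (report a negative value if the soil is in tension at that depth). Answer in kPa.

0.668 kPa

K_a = (1 − sin φ)/(1 + sin φ) = 0.2316.
σ_a = K_a γ z − 2c√K_a = 0.2316×18.0×3.3 − 2×13.6×0.4813 = 0.6677 kPa.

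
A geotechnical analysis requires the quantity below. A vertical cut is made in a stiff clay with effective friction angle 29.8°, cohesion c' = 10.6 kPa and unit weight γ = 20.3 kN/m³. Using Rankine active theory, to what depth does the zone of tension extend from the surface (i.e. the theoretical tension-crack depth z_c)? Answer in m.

K_a = tan²(45° − 29.8°/2) = 0.3360; √K_a = 0.5797.
The active pressure is zero where K_a γ z = 2c√K_a, so z_c = 2c/(γ√K_a) = 2×10.6/(20.3×0.5797) = 1.802 m.

1.80 m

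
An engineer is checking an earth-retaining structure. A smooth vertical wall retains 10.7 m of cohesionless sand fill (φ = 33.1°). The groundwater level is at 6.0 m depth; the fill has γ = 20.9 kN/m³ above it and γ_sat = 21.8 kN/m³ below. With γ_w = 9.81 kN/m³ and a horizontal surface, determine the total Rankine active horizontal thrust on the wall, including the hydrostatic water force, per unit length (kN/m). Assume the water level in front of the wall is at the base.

K_a = tan²(45° − φ/2) = 0.2936.
γ' = 21.8 − 9.81 = 11.99 kN/m³. Depth below WT = 4.7 m.
σ'_h at WT = K_a γ d_w = 36.81 kPa; at base = 36.81 + K_a γ' × 4.7 = 53.36 kPa.
P₁ (0–6.0 m) = ½×36.81×6.0 = 110.4. P₂ (6.0–10.7 m) = ½(36.81+53.36)×4.7 = 211.9.
P_w = ½ γ_w h₂² = 0.5×9.81×4.7² = 108.4. Total = 110.4+211.9+108.4 = 430.7 kN/m.

431 kN/m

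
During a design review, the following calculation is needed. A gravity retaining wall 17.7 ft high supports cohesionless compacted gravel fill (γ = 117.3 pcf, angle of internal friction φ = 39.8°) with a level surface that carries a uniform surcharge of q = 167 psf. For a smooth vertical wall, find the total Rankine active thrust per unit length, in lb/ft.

K_a = tan²(45° − φ/2) = 0.2194.
Soil triangle: ½ K_a γ H² = 0.5×0.2194×117.3×17.7² = 4032 lb/ft.
Surcharge rectangle: K_a q H = 0.2194×167×17.7 = 648.6 lb/ft.
Total = 4032 + 648.6 = 4681 lb/ft.

4680 lb/ft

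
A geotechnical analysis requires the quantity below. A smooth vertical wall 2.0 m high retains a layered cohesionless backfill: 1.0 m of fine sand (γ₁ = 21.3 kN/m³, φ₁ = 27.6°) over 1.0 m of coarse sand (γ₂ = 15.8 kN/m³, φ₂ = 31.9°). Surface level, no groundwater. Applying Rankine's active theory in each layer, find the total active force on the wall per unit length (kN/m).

K_a1 = tan²(45°−27.6°/2) = 0.3668; K_a2 = tan²(45°−31.9°/2) = 0.3085.
Layer 1: σ at base = K_a1 γ₁ h₁ = 7.812 kPa; P₁ = ½×7.812×1.0 = 3.906.
Layer 2: σ_v at top = γ₁h₁ = 21.30; σ_h top = K_a2×21.30 = 6.572; σ_h base = K_a2×(21.30+15.8×1.0) = 11.45.
P₂ = ½(6.572+11.45)×1.0 = 9.009. Total P_a = 3.906+9.009 = 12.92 kN/m.

12.9 kN/m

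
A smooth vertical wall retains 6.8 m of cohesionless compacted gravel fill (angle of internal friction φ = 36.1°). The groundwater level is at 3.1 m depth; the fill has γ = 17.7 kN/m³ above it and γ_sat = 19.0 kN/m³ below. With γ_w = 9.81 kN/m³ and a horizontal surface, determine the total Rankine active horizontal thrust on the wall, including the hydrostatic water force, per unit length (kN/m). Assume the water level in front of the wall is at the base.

158 kN/m

K_a = tan²(45° − φ/2) = 0.2585.
γ' = 19.0 − 9.81 = 9.190 kN/m³. Depth below WT = 3.7 m.
σ'_h at WT = K_a γ d_w = 14.18 kPa; at base = 14.18 + K_a γ' × 3.7 = 22.97 kPa.
P₁ (0–3.1 m) = ½×14.18×3.1 = 21.98. P₂ (3.1–6.8 m) = ½(14.18+22.97)×3.7 = 68.74.
P_w = ½ γ_w h₂² = 0.5×9.81×3.7² = 67.15. Total = 21.98+68.74+67.15 = 157.9 kN/m.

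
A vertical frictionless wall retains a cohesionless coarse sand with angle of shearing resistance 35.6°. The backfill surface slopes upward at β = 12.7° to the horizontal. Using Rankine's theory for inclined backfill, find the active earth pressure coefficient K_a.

K_a = cos β · (cos β − √(cos²β − cos²φ)) / (cos β + √(cos²β − cos²φ)).
cos β = 0.9755, cos φ = 0.8131, √(cos²β − cos²φ) = 0.5390.
K_a = 0.9755 × (0.9755 − 0.5390)/(0.9755 + 0.5390) = 0.2812.

0.281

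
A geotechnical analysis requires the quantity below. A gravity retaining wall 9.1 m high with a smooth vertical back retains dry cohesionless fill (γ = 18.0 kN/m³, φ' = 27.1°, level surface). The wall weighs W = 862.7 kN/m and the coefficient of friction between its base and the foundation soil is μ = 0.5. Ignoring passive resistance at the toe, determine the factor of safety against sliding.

K_a = tan²(45° − 27.1°/2) = 0.3741.
P_a = ½K_aγH² = 0.5×0.3741×18.0×9.1² = 278.8 kN/m, acting at H/3 = 3.033 m above the base.
FS_sliding = μW / P_a = 0.5×862.7 / 278.8 = 1.547.

1.55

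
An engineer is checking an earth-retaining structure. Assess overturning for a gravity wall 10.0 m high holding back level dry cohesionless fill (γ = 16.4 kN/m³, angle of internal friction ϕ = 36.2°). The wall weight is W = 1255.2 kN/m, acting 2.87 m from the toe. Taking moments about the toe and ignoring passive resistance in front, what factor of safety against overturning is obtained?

K_a = tan²(45° − 36.2°/2) = 0.2574.
P_a = ½K_aγH² = 0.5×0.2574×16.4×10.0² = 211.1 kN/m, acting at H/3 = 3.333 m above the base.
Overturning moment M_o = P_a × H/3 = 211.1 × 3.333 = 703.5.
Resisting moment M_r = W × 2.87 = 1255.2 × 2.87 = 3602.
FS_overturning = M_r/M_o = 3602/703.5 = 5.121.

5.12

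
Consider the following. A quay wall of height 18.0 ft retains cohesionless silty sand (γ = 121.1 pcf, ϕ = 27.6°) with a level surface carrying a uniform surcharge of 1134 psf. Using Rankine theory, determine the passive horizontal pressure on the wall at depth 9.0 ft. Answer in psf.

K_p = (1 + sin φ)/(1 − sin φ) = 2.726.
σ_v = γz + q = 121.1 × 9.0 + 1134 = 2224 psf.
σ_h = K_p σ_v = 2.726 × 2224 = 6063 psf.

6060 psf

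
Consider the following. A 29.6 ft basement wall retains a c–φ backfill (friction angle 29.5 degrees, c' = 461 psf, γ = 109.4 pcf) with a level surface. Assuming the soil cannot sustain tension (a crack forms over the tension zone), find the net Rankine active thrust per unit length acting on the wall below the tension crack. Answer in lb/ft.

K_a = 0.3401; √K_a = 0.5832.
Tension-crack depth z_c = 2c/(γ√K_a) = 2×461/(109.4×0.5832) = 14.45 ft.
σ_a at base = K_a γ H − 2c√K_a = 0.3401×109.4×29.6 − 2×461×0.5832 = 563.6 psf.
P_a = ½ × 563.6 × (H − z_c) = 0.5×563.6×15.15 = 4269 lb/ft.

4270 lb/ft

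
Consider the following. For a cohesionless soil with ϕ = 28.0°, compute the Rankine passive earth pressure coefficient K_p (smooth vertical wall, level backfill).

K_p = (1 + sin φ)/(1 − sin φ) = tan²(45° + 28.0°/2) = 2.770.

2.77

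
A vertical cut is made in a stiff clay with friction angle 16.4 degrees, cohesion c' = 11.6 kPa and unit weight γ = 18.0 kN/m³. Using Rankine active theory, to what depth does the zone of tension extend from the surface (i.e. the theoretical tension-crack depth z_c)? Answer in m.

K_a = tan²(45° − 16.4°/2) = 0.5596; √K_a = 0.7481.
The active pressure is zero where K_a γ z = 2c√K_a, so z_c = 2c/(γ√K_a) = 2×11.6/(18.0×0.7481) = 1.723 m.

1.72 m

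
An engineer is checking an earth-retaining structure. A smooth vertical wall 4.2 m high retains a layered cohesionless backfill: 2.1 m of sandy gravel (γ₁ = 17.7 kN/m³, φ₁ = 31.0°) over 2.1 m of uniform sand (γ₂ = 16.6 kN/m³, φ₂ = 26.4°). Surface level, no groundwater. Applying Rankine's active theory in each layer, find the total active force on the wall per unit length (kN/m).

56.6 kN/m

K_a1 = tan²(45°−31.0°/2) = 0.3201; K_a2 = tan²(45°−26.4°/2) = 0.3844.
Layer 1: σ at base = K_a1 γ₁ h₁ = 11.90 kPa; P₁ = ½×11.90×2.1 = 12.49.
Layer 2: σ_v at top = γ₁h₁ = 37.17; σ_h top = K_a2×37.17 = 14.29; σ_h base = K_a2×(37.17+16.6×2.1) = 27.69.
P₂ = ½(14.29+27.69)×2.1 = 44.08. Total P_a = 12.49+44.08 = 56.57 kN/m.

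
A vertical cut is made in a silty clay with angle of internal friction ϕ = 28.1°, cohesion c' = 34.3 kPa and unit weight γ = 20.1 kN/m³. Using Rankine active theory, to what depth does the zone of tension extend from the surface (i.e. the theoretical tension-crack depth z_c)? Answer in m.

K_a = tan²(45° − 28.1°/2) = 0.3596; √K_a = 0.5997.
The active pressure is zero where K_a γ z = 2c√K_a, so z_c = 2c/(γ√K_a) = 2×34.3/(20.1×0.5997) = 5.691 m.

5.69 m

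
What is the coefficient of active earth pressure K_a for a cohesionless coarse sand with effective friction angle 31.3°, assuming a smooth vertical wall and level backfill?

0.316

K_a = tan²(45° − φ/2) = tan²(29.35°) = 0.3162.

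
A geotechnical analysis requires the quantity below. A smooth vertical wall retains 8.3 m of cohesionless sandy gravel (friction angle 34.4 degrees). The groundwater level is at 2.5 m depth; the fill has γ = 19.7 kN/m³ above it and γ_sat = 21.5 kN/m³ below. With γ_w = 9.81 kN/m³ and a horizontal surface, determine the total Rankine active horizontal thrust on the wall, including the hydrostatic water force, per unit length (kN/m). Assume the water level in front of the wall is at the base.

316 kN/m

K_a = tan²(45° − φ/2) = 0.2780.
γ' = 21.5 − 9.81 = 11.69 kN/m³. Depth below WT = 5.8 m.
σ'_h at WT = K_a γ d_w = 13.69 kPa; at base = 13.69 + K_a γ' × 5.8 = 32.54 kPa.
P₁ (0–2.5 m) = ½×13.69×2.5 = 17.11. P₂ (2.5–8.3 m) = ½(13.69+32.54)×5.8 = 134.1.
P_w = ½ γ_w h₂² = 0.5×9.81×5.8² = 165.0. Total = 17.11+134.1+165.0 = 316.2 kN/m.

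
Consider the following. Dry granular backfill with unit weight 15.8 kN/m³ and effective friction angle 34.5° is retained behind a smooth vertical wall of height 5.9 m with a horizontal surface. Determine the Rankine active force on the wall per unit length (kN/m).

K_a = tan²(45° − φ/2) = 0.2768.
P_a = ½ K_a γ H² = 0.5 × 0.2768 × 15.8 × 5.9² = 76.12 kN/m.

76.1 kN/m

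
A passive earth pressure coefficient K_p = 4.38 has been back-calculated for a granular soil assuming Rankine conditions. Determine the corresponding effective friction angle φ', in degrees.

K_p = (1+sin φ)/(1−sin φ) ⇒ sin φ = (K_p − 1)/(K_p + 1) = 0.6283.
φ = arcsin(0.6283) = 38.92°.

38.9°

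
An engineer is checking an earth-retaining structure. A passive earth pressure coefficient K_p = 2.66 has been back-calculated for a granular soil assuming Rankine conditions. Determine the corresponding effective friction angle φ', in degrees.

27.0°

K_p = (1+sin φ)/(1−sin φ) ⇒ sin φ = (K_p − 1)/(K_p + 1) = 0.4536.
φ = arcsin(0.4536) = 26.97°.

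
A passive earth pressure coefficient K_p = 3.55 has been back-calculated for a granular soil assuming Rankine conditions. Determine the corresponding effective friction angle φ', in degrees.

34.1°

K_p = (1+sin φ)/(1−sin φ) ⇒ sin φ = (K_p − 1)/(K_p + 1) = 0.5604.
φ = arcsin(0.5604) = 34.09°.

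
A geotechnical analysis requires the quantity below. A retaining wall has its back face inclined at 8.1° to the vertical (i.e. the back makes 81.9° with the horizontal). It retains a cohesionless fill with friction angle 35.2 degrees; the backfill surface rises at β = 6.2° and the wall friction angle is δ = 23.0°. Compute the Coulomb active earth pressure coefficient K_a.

0.329

K_a = sin²(α+φ) / [sin²α · sin(α−δ) · (1 + √{sin(φ+δ)sin(φ−β) / (sin(α−δ)sin(α+β))})²].
With α = 81.9°, φ = 35.2°, δ = 23.0°, β = 6.2°: K_a = 0.3291.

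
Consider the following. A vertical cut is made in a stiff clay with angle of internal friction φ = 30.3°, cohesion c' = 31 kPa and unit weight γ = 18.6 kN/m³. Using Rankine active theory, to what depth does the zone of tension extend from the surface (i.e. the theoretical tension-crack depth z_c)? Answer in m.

K_a = tan²(45° − 30.3°/2) = 0.3293; √K_a = 0.5739.
The active pressure is zero where K_a γ z = 2c√K_a, so z_c = 2c/(γ√K_a) = 2×31/(18.6×0.5739) = 5.809 m.

5.81 m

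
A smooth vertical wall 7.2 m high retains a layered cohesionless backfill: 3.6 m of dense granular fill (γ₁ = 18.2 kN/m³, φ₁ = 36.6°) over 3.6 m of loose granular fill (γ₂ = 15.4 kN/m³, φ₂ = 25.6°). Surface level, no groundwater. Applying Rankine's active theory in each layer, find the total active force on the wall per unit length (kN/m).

K_a1 = tan²(45°−36.6°/2) = 0.2530; K_a2 = tan²(45°−25.6°/2) = 0.3966.
Layer 1: σ at base = K_a1 γ₁ h₁ = 16.57 kPa; P₁ = ½×16.57×3.6 = 29.83.
Layer 2: σ_v at top = γ₁h₁ = 65.52; σ_h top = K_a2×65.52 = 25.98; σ_h base = K_a2×(65.52+15.4×3.6) = 47.97.
P₂ = ½(25.98+47.97)×3.6 = 133.1. Total P_a = 29.83+133.1 = 162.9 kN/m.

163 kN/m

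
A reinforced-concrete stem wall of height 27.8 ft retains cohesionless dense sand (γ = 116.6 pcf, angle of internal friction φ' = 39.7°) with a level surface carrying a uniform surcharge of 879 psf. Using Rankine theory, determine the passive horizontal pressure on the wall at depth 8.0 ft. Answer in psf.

K_p = (1 + sin φ)/(1 − sin φ) = 4.537.
σ_v = γz + q = 116.6 × 8.0 + 879 = 1812 psf.
σ_h = K_p σ_v = 4.537 × 1812 = 8219 psf.

8220 psf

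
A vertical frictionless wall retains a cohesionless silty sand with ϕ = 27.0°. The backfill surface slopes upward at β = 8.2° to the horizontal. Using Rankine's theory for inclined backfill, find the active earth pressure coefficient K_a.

0.389

K_a = cos β · (cos β − √(cos²β − cos²φ)) / (cos β + √(cos²β − cos²φ)).
cos β = 0.9898, cos φ = 0.8910, √(cos²β − cos²φ) = 0.4310.
K_a = 0.9898 × (0.9898 − 0.4310)/(0.9898 + 0.4310) = 0.3893.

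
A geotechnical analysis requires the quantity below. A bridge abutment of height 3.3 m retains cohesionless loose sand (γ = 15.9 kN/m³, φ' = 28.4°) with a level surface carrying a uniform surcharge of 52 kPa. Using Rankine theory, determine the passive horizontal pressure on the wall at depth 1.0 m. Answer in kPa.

191 kPa

K_p = (1 + sin φ)/(1 − sin φ) = 2.814.
σ_v = γz + q = 15.9 × 1.0 + 52 = 67.90 kPa.
σ_h = K_p σ_v = 2.814 × 67.90 = 191.1 kPa.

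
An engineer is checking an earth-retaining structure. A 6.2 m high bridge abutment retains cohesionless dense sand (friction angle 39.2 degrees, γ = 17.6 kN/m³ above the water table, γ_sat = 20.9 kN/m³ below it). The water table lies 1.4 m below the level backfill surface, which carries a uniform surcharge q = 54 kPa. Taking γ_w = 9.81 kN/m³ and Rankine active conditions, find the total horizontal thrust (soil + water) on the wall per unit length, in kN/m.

K_a = tan²(45° − φ/2) = 0.2255.
γ' = 20.9 − 9.81 = 11.09 kN/m³. h₂ = H − d_w = 4.8 m.
σ'_h: at surface K_a·q = 12.18; at WT K_a(q+γd_w) = 17.73; at base K_a(q+γd_w+γ'h₂) = 29.73 kPa.
P₁ = ½(12.18+17.73)×1.4 = 20.93; P₂ = ½(17.73+29.73)×4.8 = 113.9; P_w = ½γ_w h₂² = 113.0.
Total = 20.93+113.9+113.0 = 247.9 kN/m.

248 kN/m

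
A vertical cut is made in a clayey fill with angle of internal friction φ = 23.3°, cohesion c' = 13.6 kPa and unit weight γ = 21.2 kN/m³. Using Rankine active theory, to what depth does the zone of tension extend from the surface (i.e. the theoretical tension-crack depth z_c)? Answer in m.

K_a = tan²(45° − 23.3°/2) = 0.4331; √K_a = 0.6581.
The active pressure is zero where K_a γ z = 2c√K_a, so z_c = 2c/(γ√K_a) = 2×13.6/(21.2×0.6581) = 1.949 m.

1.95 m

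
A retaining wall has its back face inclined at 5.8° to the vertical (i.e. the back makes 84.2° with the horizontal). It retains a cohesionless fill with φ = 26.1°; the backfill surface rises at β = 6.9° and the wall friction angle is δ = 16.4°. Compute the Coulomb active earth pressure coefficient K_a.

0.432

K_a = sin²(α+φ) / [sin²α · sin(α−δ) · (1 + √{sin(φ+δ)sin(φ−β) / (sin(α−δ)sin(α+β))})²].
With α = 84.2°, φ = 26.1°, δ = 16.4°, β = 6.9°: K_a = 0.4324.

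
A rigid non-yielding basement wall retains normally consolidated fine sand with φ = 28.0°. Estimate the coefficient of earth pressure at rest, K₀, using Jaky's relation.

0.531

K₀ = 1 − sin φ' = 1 − sin 28.0° = 0.5305.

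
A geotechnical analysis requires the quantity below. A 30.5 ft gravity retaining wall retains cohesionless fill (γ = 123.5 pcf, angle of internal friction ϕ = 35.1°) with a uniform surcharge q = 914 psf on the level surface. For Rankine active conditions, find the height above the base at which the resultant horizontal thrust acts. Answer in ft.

11.8 ft

K_a = 0.2698.
Triangular part P₁ = ½K_aγH² = 15500 at H/3 = 10.17 ft; rectangular part P₂ = K_a q H = 7522 at H/2 = 15.25 ft.
ȳ = (P₁·10.17 + P₂·15.25)/(P₁+P₂) = 11.83 ft.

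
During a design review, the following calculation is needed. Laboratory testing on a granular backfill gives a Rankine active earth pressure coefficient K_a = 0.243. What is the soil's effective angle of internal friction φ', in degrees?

37.5°

K_a = tan²(45° − φ/2) ⇒ 45° − φ/2 = arctan(√0.243) = 26.24°.
φ = 2(45° − 26.24°) = 37.52°.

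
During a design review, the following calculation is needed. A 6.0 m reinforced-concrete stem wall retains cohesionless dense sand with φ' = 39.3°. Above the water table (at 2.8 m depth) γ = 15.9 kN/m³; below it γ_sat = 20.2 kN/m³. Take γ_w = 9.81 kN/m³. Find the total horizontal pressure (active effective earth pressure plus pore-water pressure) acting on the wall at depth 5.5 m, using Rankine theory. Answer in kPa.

K_a = (1 − sin φ)/(1 + sin φ) = 0.2245.
γ' = 20.2 − 9.81 = 10.39 kN/m³.
Effective vertical stress at 5.5 m: σ'_v = 15.9×2.8 + 10.39×2.70 = 72.57 kPa.
σ'_h = K_a σ'_v = 0.2245 × 72.57 = 16.29 kPa; u = γ_w × 2.70 = 26.49 kPa.
Total σ_h = 16.29 + 26.49 = 42.78 kPa.

42.8 kPa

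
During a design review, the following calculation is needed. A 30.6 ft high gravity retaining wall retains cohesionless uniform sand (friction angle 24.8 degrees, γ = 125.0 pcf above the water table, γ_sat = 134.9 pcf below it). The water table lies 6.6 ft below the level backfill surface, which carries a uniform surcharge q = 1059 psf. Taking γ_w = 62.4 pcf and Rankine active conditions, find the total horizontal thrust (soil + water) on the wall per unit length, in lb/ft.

49000 lb/ft

K_a = tan²(45° − φ/2) = 0.4090.
γ' = 134.9 − 62.4 = 72.50 pcf. h₂ = H − d_w = 24.0 ft.
σ'_h: at surface K_a·q = 433.1; at WT K_a(q+γd_w) = 770.5; at base K_a(q+γd_w+γ'h₂) = 1482 psf.
P₁ = ½(433.1+770.5)×6.6 = 3972; P₂ = ½(770.5+1482)×24.0 = 27030; P_w = ½γ_w h₂² = 17970.
Total = 3972+27030+17970 = 48980 lb/ft.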